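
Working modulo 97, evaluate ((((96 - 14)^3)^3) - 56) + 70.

96 - 14 = 82
(82)^3 ≡ 20 (mod 97)
(20)^3 ≡ 46 (mod 97)
46 - 56 = -10 ≡ 87 (mod 97)
87 + 70 = 157 ≡ 60 (mod 97)

60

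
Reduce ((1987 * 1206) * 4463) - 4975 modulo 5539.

1987 * 1206 = 2396322 ≡ 3474 (mod 5539)
3474 * 4463 = 15504462 ≡ 801 (mod 5539)
801 - 4975 = -4174 ≡ 1365 (mod 5539)

1365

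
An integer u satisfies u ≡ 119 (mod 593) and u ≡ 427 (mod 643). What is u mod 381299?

42222

593⁻¹ mod 643: 593·90 ≡ 1 (mod 643), so 593⁻¹ ≡ 90.
u = 119 + 593·((427 − 119)·90 mod 643) = 119 + 593·71 = 42222.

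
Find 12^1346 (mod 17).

By square-and-multiply:
1346 in binary is 10101000010, i.e. 1346 = 1024 + 256 + 64 + 2.
12^1 ≡ 12 (mod 17)
12^2 ≡ 12^2 = 144 ≡ 8 (mod 17)
12^4 ≡ 8^2 = 64 ≡ 13 (mod 17)
12^8 ≡ 13^2 = 169 ≡ 16 (mod 17)
12^16 ≡ 16^2 = 256 ≡ 1 (mod 17)
12^32 ≡ 1^2 = 1 (mod 17)
12^64 ≡ 1^2 = 1 (mod 17)
12^128 ≡ 1^2 = 1 (mod 17)
12^256 ≡ 1^2 = 1 (mod 17)
12^512 ≡ 1^2 = 1 (mod 17)
12^1024 ≡ 1^2 = 1 (mod 17)
12^1346 = 12^1024 · 12^256 · 12^64 · 12^2 ≡ 1 · 1 · 1 · 8 (mod 17).
Accumulate the product:
1 · 1 = 1
1 · 1 = 1
1 · 8 = 8

8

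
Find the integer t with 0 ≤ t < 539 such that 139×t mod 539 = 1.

349

Run the extended Euclidean algorithm:
539 = 3×139 + 122
139 = 1×122 + 17
122 = 7×17 + 3
17 = 5×3 + 2
3 = 1×2 + 1
2 = 2×1 + 0
gcd(139, 539) = 1, so the inverse exists.
Back-substitute for 1:
1 = 1×3 − 1×2
  = −1×17 + 6×3
  = 6×122 − 43×17
  = −43×139 + 49×122
  = 49×539 − 190×139
So 139⁻¹ ≡ −190 ≡ 349 (mod 539).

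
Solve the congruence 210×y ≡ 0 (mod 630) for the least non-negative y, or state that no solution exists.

gcd(210, 630) = 210, and 210 | 0, so solutions exist.
Divide through by 210: 1×y = 0 (mod 3).
1⁻¹ ≡ 1 (mod 3).
y ≡ 1×0 ≡ 0 (mod 3).
The smallest non-negative solution is y = 0.

0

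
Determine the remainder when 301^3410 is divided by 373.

89

3410 in binary is 110101010010, i.e. 3410 = 2048 + 1024 + 256 + 64 + 16 + 2.
301^1 ≡ 301 (mod 373)
301^2 ≡ 301^2 = 90601 ≡ 335 (mod 373)
301^4 ≡ 335^2 = 112225 ≡ 325 (mod 373)
301^8 ≡ 325^2 = 105625 ≡ 66 (mod 373)
301^16 ≡ 66^2 = 4356 ≡ 253 (mod 373)
301^32 ≡ 253^2 = 64009 ≡ 226 (mod 373)
301^64 ≡ 226^2 = 51076 ≡ 348 (mod 373)
301^128 ≡ 348^2 = 121104 ≡ 252 (mod 373)
301^256 ≡ 252^2 = 63504 ≡ 94 (mod 373)
301^512 ≡ 94^2 = 8836 ≡ 257 (mod 373)
301^1024 ≡ 257^2 = 66049 ≡ 28 (mod 373)
301^2048 ≡ 28^2 = 784 ≡ 38 (mod 373)
301^3410 = 301^2048 × 301^1024 × 301^256 × 301^64 × 301^16 × 301^2 ≡ 38 × 28 × 94 × 348 × 253 × 335 (mod 373).
Accumulate the product:
38 × 28 = 1064 ≡ 318
318 × 94 = 29892 ≡ 52
52 × 348 = 18096 ≡ 192
192 × 253 = 48576 ≡ 86
86 × 335 = 28810 ≡ 89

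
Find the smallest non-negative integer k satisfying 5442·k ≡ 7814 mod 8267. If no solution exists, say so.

6485

gcd(5442, 8267) = 1, so a unique solution mod 8267 exists.
5442⁻¹ ≡ 6081 (mod 8267).
k ≡ 6081·7814 ≡ 6485 (mod 8267).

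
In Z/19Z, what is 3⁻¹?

19 = 6·3 + 1
3 = 3·1 + 0
gcd(3, 19) = 1, so the inverse exists.
Bézout: 1 = 1·19 − 6·3.
So 3⁻¹ ≡ −6 ≡ 13 (mod 19).

13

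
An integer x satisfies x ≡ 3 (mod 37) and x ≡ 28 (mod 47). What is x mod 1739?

37⁻¹ mod 47: 37×14 ≡ 1 (mod 47), so 37⁻¹ ≡ 14.
x = 3 + 37×((28 − 3)×14 mod 47) = 3 + 37×21 = 780.
Check: 780 mod 37 = 3, 780 mod 47 = 28. ✓

780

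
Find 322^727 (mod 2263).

737

Compute successive squares:
727 in binary is 1011010111, i.e. 727 = 512 + 128 + 64 + 16 + 4 + 2 + 1.
322^1 ≡ 322 (mod 2263)
322^2 ≡ 322^2 = 103684 ≡ 1849 (mod 2263)
322^4 ≡ 1849^2 = 3418801 ≡ 1671 (mod 2263)
322^8 ≡ 1671^2 = 2792241 ≡ 1962 (mod 2263)
322^16 ≡ 1962^2 = 3849444 ≡ 81 (mod 2263)
322^32 ≡ 81^2 = 6561 ≡ 2035 (mod 2263)
322^64 ≡ 2035^2 = 4141225 ≡ 2198 (mod 2263)
322^128 ≡ 2198^2 = 4831204 ≡ 1962 (mod 2263)
322^256 ≡ 1962^2 = 3849444 ≡ 81 (mod 2263)
322^512 ≡ 81^2 = 6561 ≡ 2035 (mod 2263)
322^727 = 322^512 * 322^128 * 322^64 * 322^16 * 322^4 * 322^2 * 322^1 ≡ 2035 * 1962 * 2198 * 81 * 1671 * 1849 * 322 (mod 2263).
Accumulate the product:
2035 * 1962 = 3992670 ≡ 738
738 * 2198 = 1622124 ≡ 1816
1816 * 81 = 147096 ≡ 1
1 * 1671 = 1671
1671 * 1849 = 3089679 ≡ 684
684 * 322 = 220248 ≡ 737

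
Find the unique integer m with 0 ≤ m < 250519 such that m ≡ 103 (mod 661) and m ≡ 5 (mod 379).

661⁻¹ mod 379: 661·168 ≡ 1 (mod 379), so 661⁻¹ ≡ 168.
m = 103 + 661·((5 − 103)·168 mod 379) = 103 + 661·212 = 140235.

140235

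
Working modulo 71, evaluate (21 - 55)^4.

21 - 55 = -34 ≡ 37 (mod 71)
(37)^4 ≡ 45 (mod 71)

45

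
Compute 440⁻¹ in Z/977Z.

977 = 2·440 + 97
440 = 4·97 + 52
97 = 1·52 + 45
52 = 1·45 + 7
45 = 6·7 + 3
7 = 2·3 + 1
3 = 3·1 + 0
gcd(440, 977) = 1, so the inverse exists.
Back-substitute for 1:
1 = 1·7 − 2·3
  = −2·45 + 13·7
  = 13·52 − 15·45
  = −15·97 + 28·52
  = 28·440 − 127·97
  = −127·977 + 282·440
So 440⁻¹ ≡ 282 (mod 977).

282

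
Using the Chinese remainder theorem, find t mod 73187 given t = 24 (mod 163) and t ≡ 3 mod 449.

12575

163⁻¹ mod 449: 163×146 ≡ 1 (mod 449), so 163⁻¹ ≡ 146.
t = 24 + 163×((3 − 24)×146 mod 449) = 24 + 163×77 = 12575.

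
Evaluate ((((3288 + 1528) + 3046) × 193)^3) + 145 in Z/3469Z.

1768

3288 + 1528 = 4816 ≡ 1347 (mod 3469)
1347 + 3046 = 4393 ≡ 924 (mod 3469)
924 × 193 = 178332 ≡ 1413 (mod 3469)
(1413)^3 ≡ 1623 (mod 3469)
1623 + 145 = 1768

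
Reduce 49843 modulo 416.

49843 = 119·416 + 339, so 49843 ≡ 339 (mod 416).

339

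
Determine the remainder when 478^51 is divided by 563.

Compute successive squares:
478^1 ≡ 478 (mod 563)
478^2 ≡ 478^2 = 228484 ≡ 469 (mod 563)
478^4 ≡ 469^2 = 219961 ≡ 391 (mod 563)
478^8 ≡ 391^2 = 152881 ≡ 308 (mod 563)
478^16 ≡ 308^2 = 94864 ≡ 280 (mod 563)
478^32 ≡ 280^2 = 78400 ≡ 143 (mod 563)
478^51 = 478^32 · 478^16 · 478^2 · 478^1 ≡ 143 · 280 · 469 · 478 (mod 563).
Accumulate the product:
143 · 280 = 40040 ≡ 67
67 · 469 = 31423 ≡ 458
458 · 478 = 218924 ≡ 480

480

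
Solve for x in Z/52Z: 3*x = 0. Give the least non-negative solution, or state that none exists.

0

gcd(3, 52) = 1, so a unique solution mod 52 exists.
3⁻¹ ≡ 35 (mod 52).
x ≡ 35*0 ≡ 0 (mod 52).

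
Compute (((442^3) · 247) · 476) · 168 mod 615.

408

(442)^3 ≡ 583 (mod 615)
583 · 247 = 144001 ≡ 91 (mod 615)
91 · 476 = 43316 ≡ 266 (mod 615)
266 · 168 = 44688 ≡ 408 (mod 615)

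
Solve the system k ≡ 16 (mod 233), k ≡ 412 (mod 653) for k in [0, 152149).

233⁻¹ mod 653: 233*213 ≡ 1 (mod 653), so 233⁻¹ ≡ 213.
k = 16 + 233*((412 − 16)*213 mod 653) = 16 + 233*111 = 25879.
Check: 25879 mod 233 = 16, 25879 mod 653 = 412. ✓

25879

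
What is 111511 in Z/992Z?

407

111511 = 112*992 + 407, so 111511 ≡ 407 (mod 992).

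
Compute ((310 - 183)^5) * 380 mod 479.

165

310 - 183 = 127
(127)^5 ≡ 158 (mod 479)
158 * 380 = 60040 ≡ 165 (mod 479)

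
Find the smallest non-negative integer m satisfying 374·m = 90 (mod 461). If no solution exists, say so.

gcd(374, 461) = 1, so a unique solution mod 461 exists.
374⁻¹ ≡ 408 (mod 461).
m ≡ 408·90 ≡ 301 (mod 461).

301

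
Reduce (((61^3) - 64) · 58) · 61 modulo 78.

30

(61)^3 ≡ 1 (mod 78)
1 - 64 = -63 ≡ 15 (mod 78)
15 · 58 = 870 ≡ 12 (mod 78)
12 · 61 = 732 ≡ 30 (mod 78)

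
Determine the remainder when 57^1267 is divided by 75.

Using repeated squaring:
57^1 ≡ 57 (mod 75)
57^2 ≡ 57^2 = 3249 ≡ 24 (mod 75)
57^4 ≡ 24^2 = 576 ≡ 51 (mod 75)
57^8 ≡ 51^2 = 2601 ≡ 51 (mod 75)
57^16 ≡ 51^2 = 2601 ≡ 51 (mod 75)
57^32 ≡ 51^2 = 2601 ≡ 51 (mod 75)
57^64 ≡ 51^2 = 2601 ≡ 51 (mod 75)
57^128 ≡ 51^2 = 2601 ≡ 51 (mod 75)
57^256 ≡ 51^2 = 2601 ≡ 51 (mod 75)
57^512 ≡ 51^2 = 2601 ≡ 51 (mod 75)
57^1024 ≡ 51^2 = 2601 ≡ 51 (mod 75)
57^1267 = 57^1024 · 57^128 · 57^64 · 57^32 · 57^16 · 57^2 · 57^1 ≡ 51 · 51 · 51 · 51 · 51 · 24 · 57 (mod 75).
Accumulate the product:
51 · 51 = 2601 ≡ 51
51 · 51 = 2601 ≡ 51
51 · 51 = 2601 ≡ 51
51 · 51 = 2601 ≡ 51
51 · 24 = 1224 ≡ 24
24 · 57 = 1368 ≡ 18

18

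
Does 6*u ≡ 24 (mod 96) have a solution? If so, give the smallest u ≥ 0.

4

gcd(6, 96) = 6, and 6 | 24, so solutions exist.
Divide through by 6: 1*u ≡ 4 mod 16.
1⁻¹ ≡ 1 (mod 16).
u ≡ 1*4 ≡ 4 (mod 16).
The smallest non-negative solution is u = 4.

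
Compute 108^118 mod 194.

4

118 in binary is 1110110, i.e. 118 = 64 + 32 + 16 + 4 + 2.
108^1 ≡ 108 (mod 194)
108^2 ≡ 108^2 = 11664 ≡ 24 (mod 194)
108^4 ≡ 24^2 = 576 ≡ 188 (mod 194)
108^8 ≡ 188^2 = 35344 ≡ 36 (mod 194)
108^16 ≡ 36^2 = 1296 ≡ 132 (mod 194)
108^32 ≡ 132^2 = 17424 ≡ 158 (mod 194)
108^64 ≡ 158^2 = 24964 ≡ 132 (mod 194)
108^118 = 108^64 * 108^32 * 108^16 * 108^4 * 108^2 ≡ 132 * 158 * 132 * 188 * 24 (mod 194).
Accumulate the product:
132 * 158 = 20856 ≡ 98
98 * 132 = 12936 ≡ 132
132 * 188 = 24816 ≡ 178
178 * 24 = 4272 ≡ 4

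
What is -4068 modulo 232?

-4068 = -18*232 + 108, so -4068 ≡ 108 (mod 232).

108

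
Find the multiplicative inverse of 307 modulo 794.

719

794 = 2×307 + 180
307 = 1×180 + 127
180 = 1×127 + 53
127 = 2×53 + 21
53 = 2×21 + 11
21 = 1×11 + 10
11 = 1×10 + 1
10 = 10×1 + 0
gcd(307, 794) = 1, so the inverse exists.
Bézout: 1 = 29×794 − 75×307.
So 307⁻¹ ≡ −75 ≡ 719 (mod 794).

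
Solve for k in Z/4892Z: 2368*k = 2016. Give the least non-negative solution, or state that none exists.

gcd(2368, 4892) = 4, and 4 | 2016, so solutions exist.
Divide through by 4: 592*k = 504 (mod 1223).
592⁻¹ ≡ 878 (mod 1223).
k ≡ 878*504 ≡ 1009 (mod 1223).
The smallest non-negative solution is k = 1009.

1009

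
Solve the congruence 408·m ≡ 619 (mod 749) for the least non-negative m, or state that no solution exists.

488

gcd(408, 749) = 1, so a unique solution mod 749 exists.
408⁻¹ ≡ 123 (mod 749).
m ≡ 123·619 ≡ 488 (mod 749).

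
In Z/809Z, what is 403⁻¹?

809 = 2*403 + 3
403 = 134*3 + 1
3 = 3*1 + 0
gcd(403, 809) = 1, so the inverse exists.
Back-substitute for 1:
1 = 1*403 − 134*3
  = −134*809 + 269*403
So 403⁻¹ ≡ 269 (mod 809).

269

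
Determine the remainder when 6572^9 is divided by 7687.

243

Compute successive squares:
6572^1 ≡ 6572 (mod 7687)
6572^2 ≡ 6572^2 = 43191184 ≡ 5618 (mod 7687)
6572^4 ≡ 5618^2 = 31561924 ≡ 6789 (mod 7687)
6572^8 ≡ 6789^2 = 46090521 ≡ 6956 (mod 7687)
6572^9 = 6572^8 * 6572^1 ≡ 6956 * 6572 (mod 7687).
6956 * 6572 = 45714832 ≡ 243 (mod 7687).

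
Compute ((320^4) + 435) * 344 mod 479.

(320)^4 ≡ 219 (mod 479)
219 + 435 = 654 ≡ 175 (mod 479)
175 * 344 = 60200 ≡ 325 (mod 479)

325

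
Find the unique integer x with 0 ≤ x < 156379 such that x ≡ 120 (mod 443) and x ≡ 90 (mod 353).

104225

443⁻¹ mod 353: 443*51 ≡ 1 (mod 353), so 443⁻¹ ≡ 51.
x = 120 + 443*((90 − 120)*51 mod 353) = 120 + 443*235 = 104225.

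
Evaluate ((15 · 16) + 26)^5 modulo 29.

15 · 16 = 240 ≡ 8 (mod 29)
8 + 26 = 34 ≡ 5 (mod 29)
(5)^5 ≡ 22 (mod 29)

22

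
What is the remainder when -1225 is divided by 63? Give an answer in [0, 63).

35

-1225 = -20*63 + 35, so -1225 ≡ 35 (mod 63).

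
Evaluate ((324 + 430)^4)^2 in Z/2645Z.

1741

324 + 430 = 754
(754)^4 ≡ 1476 (mod 2645)
(1476)^2 ≡ 1741 (mod 2645)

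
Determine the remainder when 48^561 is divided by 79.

Compute successive squares:
561 in binary is 1000110001, i.e. 561 = 512 + 32 + 16 + 1.
48^1 ≡ 48 (mod 79)
48^2 ≡ 48^2 = 2304 ≡ 13 (mod 79)
48^4 ≡ 13^2 = 169 ≡ 11 (mod 79)
48^8 ≡ 11^2 = 121 ≡ 42 (mod 79)
48^16 ≡ 42^2 = 1764 ≡ 26 (mod 79)
48^32 ≡ 26^2 = 676 ≡ 44 (mod 79)
48^64 ≡ 44^2 = 1936 ≡ 40 (mod 79)
48^128 ≡ 40^2 = 1600 ≡ 20 (mod 79)
48^256 ≡ 20^2 = 400 ≡ 5 (mod 79)
48^512 ≡ 5^2 = 25 (mod 79)
48^561 = 48^512 · 48^32 · 48^16 · 48^1 ≡ 25 · 44 · 26 · 48 (mod 79).
Accumulate the product:
25 · 44 = 1100 ≡ 73
73 · 26 = 1898 ≡ 2
2 · 48 = 96 ≡ 17

17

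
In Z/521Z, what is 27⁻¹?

521 = 19×27 + 8
27 = 3×8 + 3
8 = 2×3 + 2
3 = 1×2 + 1
2 = 2×1 + 0
gcd(27, 521) = 1, so the inverse exists.
Back-substitute for 1:
1 = 1×3 − 1×2
  = −1×8 + 3×3
  = 3×27 − 10×8
  = −10×521 + 193×27
So 27⁻¹ ≡ 193 (mod 521).

193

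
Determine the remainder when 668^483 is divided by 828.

Compute successive squares:
483 in binary is 111100011, i.e. 483 = 256 + 128 + 64 + 32 + 2 + 1.
668^1 ≡ 668 (mod 828)
668^2 ≡ 668^2 = 446224 ≡ 760 (mod 828)
668^4 ≡ 760^2 = 577600 ≡ 484 (mod 828)
668^8 ≡ 484^2 = 234256 ≡ 760 (mod 828)
668^16 ≡ 760^2 = 577600 ≡ 484 (mod 828)
668^32 ≡ 484^2 = 234256 ≡ 760 (mod 828)
668^64 ≡ 760^2 = 577600 ≡ 484 (mod 828)
668^128 ≡ 484^2 = 234256 ≡ 760 (mod 828)
668^256 ≡ 760^2 = 577600 ≡ 484 (mod 828)
668^483 = 668^256 × 668^128 × 668^64 × 668^32 × 668^2 × 668^1 ≡ 484 × 760 × 484 × 760 × 760 × 668 (mod 828).
Accumulate the product:
484 × 760 = 367840 ≡ 208
208 × 484 = 100672 ≡ 484
484 × 760 = 367840 ≡ 208
208 × 760 = 158080 ≡ 760
760 × 668 = 507680 ≡ 116

116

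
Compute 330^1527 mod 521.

374

1527 in binary is 10111110111, i.e. 1527 = 1024 + 256 + 128 + 64 + 32 + 16 + 4 + 2 + 1.
330^1 ≡ 330 (mod 521)
330^2 ≡ 330^2 = 108900 ≡ 11 (mod 521)
330^4 ≡ 11^2 = 121 (mod 521)
330^8 ≡ 121^2 = 14641 ≡ 53 (mod 521)
330^16 ≡ 53^2 = 2809 ≡ 204 (mod 521)
330^32 ≡ 204^2 = 41616 ≡ 457 (mod 521)
330^64 ≡ 457^2 = 208849 ≡ 449 (mod 521)
330^128 ≡ 449^2 = 201601 ≡ 495 (mod 521)
330^256 ≡ 495^2 = 245025 ≡ 155 (mod 521)
330^512 ≡ 155^2 = 24025 ≡ 59 (mod 521)
330^1024 ≡ 59^2 = 3481 ≡ 355 (mod 521)
330^1527 = 330^1024 * 330^256 * 330^128 * 330^64 * 330^32 * 330^16 * 330^4 * 330^2 * 330^1 ≡ 355 * 155 * 495 * 449 * 457 * 204 * 121 * 11 * 330 (mod 521).
Accumulate the product:
355 * 155 = 55025 ≡ 320
320 * 495 = 158400 ≡ 16
16 * 449 = 7184 ≡ 411
411 * 457 = 187827 ≡ 267
267 * 204 = 54468 ≡ 284
284 * 121 = 34364 ≡ 499
499 * 11 = 5489 ≡ 279
279 * 330 = 92070 ≡ 374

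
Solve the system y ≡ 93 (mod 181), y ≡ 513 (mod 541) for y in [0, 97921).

16202

181⁻¹ mod 541: 181·272 ≡ 1 (mod 541), so 181⁻¹ ≡ 272.
y = 93 + 181·((513 − 93)·272 mod 541) = 93 + 181·89 = 16202.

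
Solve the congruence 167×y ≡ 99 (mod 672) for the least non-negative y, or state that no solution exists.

gcd(167, 672) = 1, so a unique solution mod 672 exists.
167⁻¹ ≡ 503 (mod 672).
y ≡ 503×99 ≡ 69 (mod 672).

69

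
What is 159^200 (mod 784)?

417

200 in binary is 11001000, i.e. 200 = 128 + 64 + 8.
159^1 ≡ 159 (mod 784)
159^2 ≡ 159^2 = 25281 ≡ 193 (mod 784)
159^4 ≡ 193^2 = 37249 ≡ 401 (mod 784)
159^8 ≡ 401^2 = 160801 ≡ 81 (mod 784)
159^16 ≡ 81^2 = 6561 ≡ 289 (mod 784)
159^32 ≡ 289^2 = 83521 ≡ 417 (mod 784)
159^64 ≡ 417^2 = 173889 ≡ 625 (mod 784)
159^128 ≡ 625^2 = 390625 ≡ 193 (mod 784)
159^200 = 159^128 × 159^64 × 159^8 ≡ 193 × 625 × 81 (mod 784).
Accumulate the product:
193 × 625 = 120625 ≡ 673
673 × 81 = 54513 ≡ 417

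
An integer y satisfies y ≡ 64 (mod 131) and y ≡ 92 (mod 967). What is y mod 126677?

95825

131⁻¹ mod 967: 131*406 ≡ 1 (mod 967), so 131⁻¹ ≡ 406.
y = 64 + 131*((92 − 64)*406 mod 967) = 64 + 131*731 = 95825.
Check: 95825 mod 131 = 64, 95825 mod 967 = 92. ✓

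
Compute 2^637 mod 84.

44

Compute successive squares:
2^1 ≡ 2 (mod 84)
2^2 ≡ 2^2 = 4 (mod 84)
2^4 ≡ 4^2 = 16 (mod 84)
2^8 ≡ 16^2 = 256 ≡ 4 (mod 84)
2^16 ≡ 4^2 = 16 (mod 84)
2^32 ≡ 16^2 = 256 ≡ 4 (mod 84)
2^64 ≡ 4^2 = 16 (mod 84)
2^128 ≡ 16^2 = 256 ≡ 4 (mod 84)
2^256 ≡ 4^2 = 16 (mod 84)
2^512 ≡ 16^2 = 256 ≡ 4 (mod 84)
2^637 = 2^512 × 2^64 × 2^32 × 2^16 × 2^8 × 2^4 × 2^1 ≡ 4 × 16 × 4 × 16 × 4 × 16 × 2 (mod 84).
Accumulate the product:
4 × 16 = 64
64 × 4 = 256 ≡ 4
4 × 16 = 64
64 × 4 = 256 ≡ 4
4 × 16 = 64
64 × 2 = 128 ≡ 44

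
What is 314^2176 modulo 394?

Compute successive squares:
314^1 ≡ 314 (mod 394)
314^2 ≡ 314^2 = 98596 ≡ 96 (mod 394)
314^4 ≡ 96^2 = 9216 ≡ 154 (mod 394)
314^8 ≡ 154^2 = 23716 ≡ 76 (mod 394)
314^16 ≡ 76^2 = 5776 ≡ 260 (mod 394)
314^32 ≡ 260^2 = 67600 ≡ 226 (mod 394)
314^64 ≡ 226^2 = 51076 ≡ 250 (mod 394)
314^128 ≡ 250^2 = 62500 ≡ 248 (mod 394)
314^256 ≡ 248^2 = 61504 ≡ 40 (mod 394)
314^512 ≡ 40^2 = 1600 ≡ 24 (mod 394)
314^1024 ≡ 24^2 = 576 ≡ 182 (mod 394)
314^2048 ≡ 182^2 = 33124 ≡ 28 (mod 394)
314^2176 = 314^2048 × 314^128 ≡ 28 × 248 (mod 394).
28 × 248 = 6944 ≡ 246 (mod 394).

246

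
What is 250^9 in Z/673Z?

398

9 in binary is 1001, i.e. 9 = 8 + 1.
250^1 ≡ 250 (mod 673)
250^2 ≡ 250^2 = 62500 ≡ 584 (mod 673)
250^4 ≡ 584^2 = 341056 ≡ 518 (mod 673)
250^8 ≡ 518^2 = 268324 ≡ 470 (mod 673)
250^9 = 250^8 × 250^1 ≡ 470 × 250 (mod 673).
470 × 250 = 117500 ≡ 398 (mod 673).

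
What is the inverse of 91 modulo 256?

256 = 2·91 + 74
91 = 1·74 + 17
74 = 4·17 + 6
17 = 2·6 + 5
6 = 1·5 + 1
5 = 5·1 + 0
gcd(91, 256) = 1, so the inverse exists.
Back-substitute for 1:
1 = 1·6 − 1·5
  = −1·17 + 3·6
  = 3·74 − 13·17
  = −13·91 + 16·74
  = 16·256 − 45·91
So 91⁻¹ ≡ −45 ≡ 211 (mod 256).

211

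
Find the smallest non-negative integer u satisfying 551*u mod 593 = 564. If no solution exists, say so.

gcd(551, 593) = 1, so a unique solution mod 593 exists.
551⁻¹ ≡ 240 (mod 593).
u ≡ 240*564 ≡ 156 (mod 593).

156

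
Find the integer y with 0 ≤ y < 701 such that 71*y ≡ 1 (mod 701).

Run the extended Euclidean algorithm:
701 = 9×71 + 62
71 = 1×62 + 9
62 = 6×9 + 8
9 = 1×8 + 1
8 = 8×1 + 0
gcd(71, 701) = 1, so the inverse exists.
Bézout: 1 = −8×701 + 79×71.
So 71⁻¹ ≡ 79 (mod 701).

79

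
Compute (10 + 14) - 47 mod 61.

38

10 + 14 = 24
24 - 47 = -23 ≡ 38 (mod 61)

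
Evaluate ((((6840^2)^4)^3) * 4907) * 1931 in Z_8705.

(6840)^2 ≡ 4930 (mod 8705)
(4930)^4 ≡ 4335 (mod 8705)
(4335)^3 ≡ 6610 (mod 8705)
6610 * 4907 = 32435270 ≡ 440 (mod 8705)
440 * 1931 = 849640 ≡ 5255 (mod 8705)

5255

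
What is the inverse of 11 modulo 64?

Apply the Euclidean algorithm and back-substitute:
64 = 5·11 + 9
11 = 1·9 + 2
9 = 4·2 + 1
2 = 2·1 + 0
gcd(11, 64) = 1, so the inverse exists.
Bézout: 1 = 5·64 − 29·11.
So 11⁻¹ ≡ −29 ≡ 35 (mod 64).

35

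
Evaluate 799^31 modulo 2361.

Compute successive squares:
31 in binary is 11111, i.e. 31 = 16 + 8 + 4 + 2 + 1.
799^1 ≡ 799 (mod 2361)
799^2 ≡ 799^2 = 638401 ≡ 931 (mod 2361)
799^4 ≡ 931^2 = 866761 ≡ 274 (mod 2361)
799^8 ≡ 274^2 = 75076 ≡ 1885 (mod 2361)
799^16 ≡ 1885^2 = 3553225 ≡ 2281 (mod 2361)
799^31 = 799^16 · 799^8 · 799^4 · 799^2 · 799^1 ≡ 2281 · 1885 · 274 · 931 · 799 (mod 2361).
Accumulate the product:
2281 · 1885 = 4299685 ≡ 304
304 · 274 = 83296 ≡ 661
661 · 931 = 615391 ≡ 1531
1531 · 799 = 1223269 ≡ 271

271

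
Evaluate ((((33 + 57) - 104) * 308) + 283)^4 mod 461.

356

33 + 57 = 90
90 - 104 = -14 ≡ 447 (mod 461)
447 * 308 = 137676 ≡ 298 (mod 461)
298 + 283 = 581 ≡ 120 (mod 461)
(120)^4 ≡ 356 (mod 461)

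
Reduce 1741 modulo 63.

40

1741 = 27·63 + 40, so 1741 ≡ 40 (mod 63).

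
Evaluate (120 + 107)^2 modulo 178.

120 + 107 = 227 ≡ 49 (mod 178)
(49)^2 ≡ 87 (mod 178)

87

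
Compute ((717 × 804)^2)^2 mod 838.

558

717 × 804 = 576468 ≡ 762 (mod 838)
(762)^2 ≡ 748 (mod 838)
(748)^2 ≡ 558 (mod 838)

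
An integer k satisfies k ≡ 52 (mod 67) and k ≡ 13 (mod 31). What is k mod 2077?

1191

67⁻¹ mod 31: 67×25 ≡ 1 (mod 31), so 67⁻¹ ≡ 25.
k = 52 + 67×((13 − 52)×25 mod 31) = 52 + 67×17 = 1191.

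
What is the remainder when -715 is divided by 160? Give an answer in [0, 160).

-715 = -5*160 + 85, so -715 ≡ 85 (mod 160).

85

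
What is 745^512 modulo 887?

Using repeated squaring:
745^1 ≡ 745 (mod 887)
745^2 ≡ 745^2 = 555025 ≡ 650 (mod 887)
745^4 ≡ 650^2 = 422500 ≡ 288 (mod 887)
745^8 ≡ 288^2 = 82944 ≡ 453 (mod 887)
745^16 ≡ 453^2 = 205209 ≡ 312 (mod 887)
745^32 ≡ 312^2 = 97344 ≡ 661 (mod 887)
745^64 ≡ 661^2 = 436921 ≡ 517 (mod 887)
745^128 ≡ 517^2 = 267289 ≡ 302 (mod 887)
745^256 ≡ 302^2 = 91204 ≡ 730 (mod 887)
745^512 ≡ 730^2 = 532900 ≡ 700 (mod 887)
So 745^512 ≡ 700 (mod 887).

700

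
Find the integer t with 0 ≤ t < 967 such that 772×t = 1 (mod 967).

Run the extended Euclidean algorithm:
967 = 1×772 + 195
772 = 3×195 + 187
195 = 1×187 + 8
187 = 23×8 + 3
8 = 2×3 + 2
3 = 1×2 + 1
2 = 2×1 + 0
gcd(772, 967) = 1, so the inverse exists.
Back-substitute for 1:
1 = 1×3 − 1×2
  = −1×8 + 3×3
  = 3×187 − 70×8
  = −70×195 + 73×187
  = 73×772 − 289×195
  = −289×967 + 362×772
So 772⁻¹ ≡ 362 (mod 967).

362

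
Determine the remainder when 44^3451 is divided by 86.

3451 in binary is 110101111011, i.e. 3451 = 2048 + 1024 + 256 + 64 + 32 + 16 + 8 + 2 + 1.
44^1 ≡ 44 (mod 86)
44^2 ≡ 44^2 = 1936 ≡ 44 (mod 86)
44^4 ≡ 44^2 = 1936 ≡ 44 (mod 86)
44^8 ≡ 44^2 = 1936 ≡ 44 (mod 86)
44^16 ≡ 44^2 = 1936 ≡ 44 (mod 86)
44^32 ≡ 44^2 = 1936 ≡ 44 (mod 86)
44^64 ≡ 44^2 = 1936 ≡ 44 (mod 86)
44^128 ≡ 44^2 = 1936 ≡ 44 (mod 86)
44^256 ≡ 44^2 = 1936 ≡ 44 (mod 86)
44^512 ≡ 44^2 = 1936 ≡ 44 (mod 86)
44^1024 ≡ 44^2 = 1936 ≡ 44 (mod 86)
44^2048 ≡ 44^2 = 1936 ≡ 44 (mod 86)
44^3451 = 44^2048 × 44^1024 × 44^256 × 44^64 × 44^32 × 44^16 × 44^8 × 44^2 × 44^1 ≡ 44 × 44 × 44 × 44 × 44 × 44 × 44 × 44 × 44 (mod 86).
Accumulate the product:
44 × 44 = 1936 ≡ 44
44 × 44 = 1936 ≡ 44
44 × 44 = 1936 ≡ 44
44 × 44 = 1936 ≡ 44
44 × 44 = 1936 ≡ 44
44 × 44 = 1936 ≡ 44
44 × 44 = 1936 ≡ 44
44 × 44 = 1936 ≡ 44

44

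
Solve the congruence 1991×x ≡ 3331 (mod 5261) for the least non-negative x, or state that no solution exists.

gcd(1991, 5261) = 1, so a unique solution mod 5261 exists.
1991⁻¹ ≡ 2431 (mod 5261).
x ≡ 2431×3331 ≡ 982 (mod 5261).

982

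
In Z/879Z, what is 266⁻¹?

803

879 = 3·266 + 81
266 = 3·81 + 23
81 = 3·23 + 12
23 = 1·12 + 11
12 = 1·11 + 1
11 = 11·1 + 0
gcd(266, 879) = 1, so the inverse exists.
Bézout: 1 = 23·879 − 76·266.
So 266⁻¹ ≡ −76 ≡ 803 (mod 879).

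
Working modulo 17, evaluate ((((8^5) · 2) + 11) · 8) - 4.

(8)^5 ≡ 9 (mod 17)
9 · 2 = 18 ≡ 1 (mod 17)
1 + 11 = 12
12 · 8 = 96 ≡ 11 (mod 17)
11 - 4 = 7

7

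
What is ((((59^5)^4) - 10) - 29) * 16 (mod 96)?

64

(59)^5 ≡ 11 (mod 96)
(11)^4 ≡ 49 (mod 96)
49 - 10 = 39
39 - 29 = 10
10 * 16 = 160 ≡ 64 (mod 96)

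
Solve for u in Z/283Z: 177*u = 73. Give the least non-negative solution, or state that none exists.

gcd(177, 283) = 1, so a unique solution mod 283 exists.
177⁻¹ ≡ 8 (mod 283).
u ≡ 8*73 ≡ 18 (mod 283).

18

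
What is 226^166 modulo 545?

166 in binary is 10100110, i.e. 166 = 128 + 32 + 4 + 2.
226^1 ≡ 226 (mod 545)
226^2 ≡ 226^2 = 51076 ≡ 391 (mod 545)
226^4 ≡ 391^2 = 152881 ≡ 281 (mod 545)
226^8 ≡ 281^2 = 78961 ≡ 481 (mod 545)
226^16 ≡ 481^2 = 231361 ≡ 281 (mod 545)
226^32 ≡ 281^2 = 78961 ≡ 481 (mod 545)
226^64 ≡ 481^2 = 231361 ≡ 281 (mod 545)
226^128 ≡ 281^2 = 78961 ≡ 481 (mod 545)
226^166 = 226^128 × 226^32 × 226^4 × 226^2 ≡ 481 × 481 × 281 × 391 (mod 545).
Accumulate the product:
481 × 481 = 231361 ≡ 281
281 × 281 = 78961 ≡ 481
481 × 391 = 188071 ≡ 46

46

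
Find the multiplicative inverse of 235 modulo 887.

385

Apply the Euclidean algorithm and back-substitute:
887 = 3*235 + 182
235 = 1*182 + 53
182 = 3*53 + 23
53 = 2*23 + 7
23 = 3*7 + 2
7 = 3*2 + 1
2 = 2*1 + 0
gcd(235, 887) = 1, so the inverse exists.
Back-substitute for 1:
1 = 1*7 − 3*2
  = −3*23 + 10*7
  = 10*53 − 23*23
  = −23*182 + 79*53
  = 79*235 − 102*182
  = −102*887 + 385*235
So 235⁻¹ ≡ 385 (mod 887).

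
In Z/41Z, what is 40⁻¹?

40

Apply the Euclidean algorithm and back-substitute:
41 = 1*40 + 1
40 = 40*1 + 0
gcd(40, 41) = 1, so the inverse exists.
Bézout: 1 = 1*41 − 1*40.
So 40⁻¹ ≡ −1 ≡ 40 (mod 41).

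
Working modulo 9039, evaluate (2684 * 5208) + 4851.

2684 * 5208 = 13978272 ≡ 3978 (mod 9039)
3978 + 4851 = 8829

8829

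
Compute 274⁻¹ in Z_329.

323

329 = 1*274 + 55
274 = 4*55 + 54
55 = 1*54 + 1
54 = 54*1 + 0
gcd(274, 329) = 1, so the inverse exists.
Back-substitute for 1:
1 = 1*55 − 1*54
  = −1*274 + 5*55
  = 5*329 − 6*274
So 274⁻¹ ≡ −6 ≡ 323 (mod 329).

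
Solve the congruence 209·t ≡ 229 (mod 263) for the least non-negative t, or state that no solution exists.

gcd(209, 263) = 1, so a unique solution mod 263 exists.
209⁻¹ ≡ 112 (mod 263).
t ≡ 112·229 ≡ 137 (mod 263).

137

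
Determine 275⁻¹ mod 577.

235

Apply the Euclidean algorithm and back-substitute:
577 = 2·275 + 27
275 = 10·27 + 5
27 = 5·5 + 2
5 = 2·2 + 1
2 = 2·1 + 0
gcd(275, 577) = 1, so the inverse exists.
Bézout: 1 = −112·577 + 235·275.
So 275⁻¹ ≡ 235 (mod 577).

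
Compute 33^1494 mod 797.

Compute successive squares:
1494 in binary is 10111010110, i.e. 1494 = 1024 + 256 + 128 + 64 + 16 + 4 + 2.
33^1 ≡ 33 (mod 797)
33^2 ≡ 33^2 = 1089 ≡ 292 (mod 797)
33^4 ≡ 292^2 = 85264 ≡ 782 (mod 797)
33^8 ≡ 782^2 = 611524 ≡ 225 (mod 797)
33^16 ≡ 225^2 = 50625 ≡ 414 (mod 797)
33^32 ≡ 414^2 = 171396 ≡ 41 (mod 797)
33^64 ≡ 41^2 = 1681 ≡ 87 (mod 797)
33^128 ≡ 87^2 = 7569 ≡ 396 (mod 797)
33^256 ≡ 396^2 = 156816 ≡ 604 (mod 797)
33^512 ≡ 604^2 = 364816 ≡ 587 (mod 797)
33^1024 ≡ 587^2 = 344569 ≡ 265 (mod 797)
33^1494 = 33^1024 × 33^256 × 33^128 × 33^64 × 33^16 × 33^4 × 33^2 ≡ 265 × 604 × 396 × 87 × 414 × 782 × 292 (mod 797).
Accumulate the product:
265 × 604 = 160060 ≡ 660
660 × 396 = 261360 ≡ 741
741 × 87 = 64467 ≡ 707
707 × 414 = 292698 ≡ 199
199 × 782 = 155618 ≡ 203
203 × 292 = 59276 ≡ 298

298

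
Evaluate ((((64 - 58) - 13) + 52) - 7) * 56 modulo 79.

64 - 58 = 6
6 - 13 = -7 ≡ 72 (mod 79)
72 + 52 = 124 ≡ 45 (mod 79)
45 - 7 = 38
38 * 56 = 2128 ≡ 74 (mod 79)

74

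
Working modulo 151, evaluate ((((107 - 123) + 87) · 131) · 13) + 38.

107 - 123 = -16 ≡ 135 (mod 151)
135 + 87 = 222 ≡ 71 (mod 151)
71 · 131 = 9301 ≡ 90 (mod 151)
90 · 13 = 1170 ≡ 113 (mod 151)
113 + 38 = 151 ≡ 0 (mod 151)

0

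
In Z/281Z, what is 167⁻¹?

175

281 = 1·167 + 114
167 = 1·114 + 53
114 = 2·53 + 8
53 = 6·8 + 5
8 = 1·5 + 3
5 = 1·3 + 2
3 = 1·2 + 1
2 = 2·1 + 0
gcd(167, 281) = 1, so the inverse exists.
Back-substitute for 1:
1 = 1·3 − 1·2
  = −1·5 + 2·3
  = 2·8 − 3·5
  = −3·53 + 20·8
  = 20·114 − 43·53
  = −43·167 + 63·114
  = 63·281 − 106·167
So 167⁻¹ ≡ −106 ≡ 175 (mod 281).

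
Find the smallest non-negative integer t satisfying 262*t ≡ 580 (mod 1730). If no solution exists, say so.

405

gcd(262, 1730) = 2, and 2 | 580, so solutions exist.
Divide through by 2: 131*t ≡ 290 mod 865.
131⁻¹ ≡ 416 (mod 865).
t ≡ 416*290 ≡ 405 (mod 865).
The smallest non-negative solution is t = 405.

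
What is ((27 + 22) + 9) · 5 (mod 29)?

27 + 22 = 49 ≡ 20 (mod 29)
20 + 9 = 29 ≡ 0 (mod 29)
0 · 5 = 0

0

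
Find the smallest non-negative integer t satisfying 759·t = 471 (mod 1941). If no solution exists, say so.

553

gcd(759, 1941) = 3, and 3 | 471, so solutions exist.
Divide through by 3: 253·t ≡ 157 (mod 647).
253⁻¹ ≡ 156 (mod 647).
t ≡ 156·157 ≡ 553 (mod 647).
The smallest non-negative solution is t = 553.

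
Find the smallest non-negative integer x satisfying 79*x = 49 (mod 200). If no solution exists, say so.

gcd(79, 200) = 1, so a unique solution mod 200 exists.
79⁻¹ ≡ 119 (mod 200).
x ≡ 119*49 ≡ 31 (mod 200).

31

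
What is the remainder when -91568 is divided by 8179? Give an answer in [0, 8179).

-91568 = -12×8179 + 6580, so -91568 ≡ 6580 (mod 8179).

6580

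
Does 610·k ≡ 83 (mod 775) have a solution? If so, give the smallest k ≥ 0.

no solution

gcd(610, 775) = 5, and 5 does not divide 83.
So the congruence has no solution.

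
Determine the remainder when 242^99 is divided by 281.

By square-and-multiply:
99 in binary is 1100011, i.e. 99 = 64 + 32 + 2 + 1.
242^1 ≡ 242 (mod 281)
242^2 ≡ 242^2 = 58564 ≡ 116 (mod 281)
242^4 ≡ 116^2 = 13456 ≡ 249 (mod 281)
242^8 ≡ 249^2 = 62001 ≡ 181 (mod 281)
242^16 ≡ 181^2 = 32761 ≡ 165 (mod 281)
242^32 ≡ 165^2 = 27225 ≡ 249 (mod 281)
242^64 ≡ 249^2 = 62001 ≡ 181 (mod 281)
242^99 = 242^64 · 242^32 · 242^2 · 242^1 ≡ 181 · 249 · 116 · 242 (mod 281).
Accumulate the product:
181 · 249 = 45069 ≡ 109
109 · 116 = 12644 ≡ 280
280 · 242 = 67760 ≡ 39

39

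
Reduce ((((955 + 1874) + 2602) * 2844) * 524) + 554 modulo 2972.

1646

955 + 1874 = 2829
2829 + 2602 = 5431 ≡ 2459 (mod 2972)
2459 * 2844 = 6993396 ≡ 280 (mod 2972)
280 * 524 = 146720 ≡ 1092 (mod 2972)
1092 + 554 = 1646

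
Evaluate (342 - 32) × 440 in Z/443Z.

342 - 32 = 310
310 × 440 = 136400 ≡ 399 (mod 443)

399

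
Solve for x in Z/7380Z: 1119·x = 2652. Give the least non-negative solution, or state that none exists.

gcd(1119, 7380) = 3, and 3 | 2652, so solutions exist.
Divide through by 3: 373·x mod 2460 = 884.
373⁻¹ ≡ 277 (mod 2460).
x ≡ 277·884 ≡ 1328 (mod 2460).
The smallest non-negative solution is x = 1328.

1328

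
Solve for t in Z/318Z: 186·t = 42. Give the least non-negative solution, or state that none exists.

gcd(186, 318) = 6, and 6 | 42, so solutions exist.
Divide through by 6: 31·t mod 53 = 7.
31⁻¹ ≡ 12 (mod 53).
t ≡ 12·7 ≡ 31 (mod 53).
The smallest non-negative solution is t = 31.

31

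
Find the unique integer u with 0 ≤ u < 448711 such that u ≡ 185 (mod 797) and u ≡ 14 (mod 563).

797⁻¹ mod 563: 797×320 ≡ 1 (mod 563), so 797⁻¹ ≡ 320.
u = 185 + 797×((14 − 185)×320 mod 563) = 185 + 797×454 = 362023.
Check: 362023 mod 797 = 185, 362023 mod 563 = 14. ✓

362023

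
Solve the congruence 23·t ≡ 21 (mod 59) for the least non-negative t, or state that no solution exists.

24

gcd(23, 59) = 1, so a unique solution mod 59 exists.
23⁻¹ ≡ 18 (mod 59).
t ≡ 18·21 ≡ 24 (mod 59).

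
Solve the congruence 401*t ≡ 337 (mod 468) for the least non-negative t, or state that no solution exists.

449

gcd(401, 468) = 1, so a unique solution mod 468 exists.
401⁻¹ ≡ 461 (mod 468).
t ≡ 461*337 ≡ 449 (mod 468).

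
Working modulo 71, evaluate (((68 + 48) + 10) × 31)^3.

1

68 + 48 = 116 ≡ 45 (mod 71)
45 + 10 = 55
55 × 31 = 1705 ≡ 1 (mod 71)
(1)^3 ≡ 1 (mod 71)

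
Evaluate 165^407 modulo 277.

407 in binary is 110010111, i.e. 407 = 256 + 128 + 16 + 4 + 2 + 1.
165^1 ≡ 165 (mod 277)
165^2 ≡ 165^2 = 27225 ≡ 79 (mod 277)
165^4 ≡ 79^2 = 6241 ≡ 147 (mod 277)
165^8 ≡ 147^2 = 21609 ≡ 3 (mod 277)
165^16 ≡ 3^2 = 9 (mod 277)
165^32 ≡ 9^2 = 81 (mod 277)
165^64 ≡ 81^2 = 6561 ≡ 190 (mod 277)
165^128 ≡ 190^2 = 36100 ≡ 90 (mod 277)
165^256 ≡ 90^2 = 8100 ≡ 67 (mod 277)
165^407 = 165^256 × 165^128 × 165^16 × 165^4 × 165^2 × 165^1 ≡ 67 × 90 × 9 × 147 × 79 × 165 (mod 277).
Accumulate the product:
67 × 90 = 6030 ≡ 213
213 × 9 = 1917 ≡ 255
255 × 147 = 37485 ≡ 90
90 × 79 = 7110 ≡ 185
185 × 165 = 30525 ≡ 55

55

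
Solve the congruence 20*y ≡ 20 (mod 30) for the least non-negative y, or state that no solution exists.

gcd(20, 30) = 10, and 10 | 20, so solutions exist.
Divide through by 10: 2*y mod 3 = 2.
2⁻¹ ≡ 2 (mod 3).
y ≡ 2*2 ≡ 1 (mod 3).
The smallest non-negative solution is y = 1.

1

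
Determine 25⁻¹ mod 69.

Apply the Euclidean algorithm and back-substitute:
69 = 2·25 + 19
25 = 1·19 + 6
19 = 3·6 + 1
6 = 6·1 + 0
gcd(25, 69) = 1, so the inverse exists.
Bézout: 1 = 4·69 − 11·25.
So 25⁻¹ ≡ −11 ≡ 58 (mod 69).

58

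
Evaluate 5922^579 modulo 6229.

1735

579 in binary is 1001000011, i.e. 579 = 512 + 64 + 2 + 1.
5922^1 ≡ 5922 (mod 6229)
5922^2 ≡ 5922^2 = 35070084 ≡ 814 (mod 6229)
5922^4 ≡ 814^2 = 662596 ≡ 2322 (mod 6229)
5922^8 ≡ 2322^2 = 5391684 ≡ 3599 (mod 6229)
5922^16 ≡ 3599^2 = 12952801 ≡ 2710 (mod 6229)
5922^32 ≡ 2710^2 = 7344100 ≡ 109 (mod 6229)
5922^64 ≡ 109^2 = 11881 ≡ 5652 (mod 6229)
5922^128 ≡ 5652^2 = 31945104 ≡ 2792 (mod 6229)
5922^256 ≡ 2792^2 = 7795264 ≡ 2785 (mod 6229)
5922^512 ≡ 2785^2 = 7756225 ≡ 1120 (mod 6229)
5922^579 = 5922^512 * 5922^64 * 5922^2 * 5922^1 ≡ 1120 * 5652 * 814 * 5922 (mod 6229).
Accumulate the product:
1120 * 5652 = 6330240 ≡ 1576
1576 * 814 = 1282864 ≡ 5919
5919 * 5922 = 35052318 ≡ 1735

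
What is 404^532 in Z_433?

532 in binary is 1000010100, i.e. 532 = 512 + 16 + 4.
404^1 ≡ 404 (mod 433)
404^2 ≡ 404^2 = 163216 ≡ 408 (mod 433)
404^4 ≡ 408^2 = 166464 ≡ 192 (mod 433)
404^8 ≡ 192^2 = 36864 ≡ 59 (mod 433)
404^16 ≡ 59^2 = 3481 ≡ 17 (mod 433)
404^32 ≡ 17^2 = 289 (mod 433)
404^64 ≡ 289^2 = 83521 ≡ 385 (mod 433)
404^128 ≡ 385^2 = 148225 ≡ 139 (mod 433)
404^256 ≡ 139^2 = 19321 ≡ 269 (mod 433)
404^512 ≡ 269^2 = 72361 ≡ 50 (mod 433)
404^532 = 404^512 × 404^16 × 404^4 ≡ 50 × 17 × 192 (mod 433).
Accumulate the product:
50 × 17 = 850 ≡ 417
417 × 192 = 80064 ≡ 392

392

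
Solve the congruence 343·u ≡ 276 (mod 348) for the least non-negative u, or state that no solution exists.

84

gcd(343, 348) = 1, so a unique solution mod 348 exists.
343⁻¹ ≡ 139 (mod 348).
u ≡ 139·276 ≡ 84 (mod 348).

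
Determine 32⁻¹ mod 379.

154

Run the extended Euclidean algorithm:
379 = 11×32 + 27
32 = 1×27 + 5
27 = 5×5 + 2
5 = 2×2 + 1
2 = 2×1 + 0
gcd(32, 379) = 1, so the inverse exists.
Bézout: 1 = −13×379 + 154×32.
So 32⁻¹ ≡ 154 (mod 379).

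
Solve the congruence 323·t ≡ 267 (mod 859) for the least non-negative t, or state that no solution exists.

gcd(323, 859) = 1, so a unique solution mod 859 exists.
323⁻¹ ≡ 492 (mod 859).
t ≡ 492·267 ≡ 796 (mod 859).

796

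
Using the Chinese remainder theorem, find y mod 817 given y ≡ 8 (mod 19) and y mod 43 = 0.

19⁻¹ mod 43: 19×34 ≡ 1 (mod 43), so 19⁻¹ ≡ 34.
y = 8 + 19×((0 − 8)×34 mod 43) = 8 + 19×29 = 559.
Check: 559 mod 19 = 8, 559 mod 43 = 0. ✓

559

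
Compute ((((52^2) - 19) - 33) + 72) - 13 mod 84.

23

(52)^2 ≡ 16 (mod 84)
16 - 19 = -3 ≡ 81 (mod 84)
81 - 33 = 48
48 + 72 = 120 ≡ 36 (mod 84)
36 - 13 = 23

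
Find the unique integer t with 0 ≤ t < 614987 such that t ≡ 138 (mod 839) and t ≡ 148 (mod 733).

348323

839⁻¹ mod 733: 839·408 ≡ 1 (mod 733), so 839⁻¹ ≡ 408.
t = 138 + 839·((148 − 138)·408 mod 733) = 138 + 839·415 = 348323.
Check: 348323 mod 839 = 138, 348323 mod 733 = 148. ✓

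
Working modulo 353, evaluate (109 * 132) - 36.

232

109 * 132 = 14388 ≡ 268 (mod 353)
268 - 36 = 232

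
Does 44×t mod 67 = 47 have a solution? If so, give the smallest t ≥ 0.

gcd(44, 67) = 1, so a unique solution mod 67 exists.
44⁻¹ ≡ 32 (mod 67).
t ≡ 32×47 ≡ 30 (mod 67).

30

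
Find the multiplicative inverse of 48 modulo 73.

35

By the extended Euclidean algorithm:
73 = 1·48 + 25
48 = 1·25 + 23
25 = 1·23 + 2
23 = 11·2 + 1
2 = 2·1 + 0
gcd(48, 73) = 1, so the inverse exists.
Back-substitute for 1:
1 = 1·23 − 11·2
  = −11·25 + 12·23
  = 12·48 − 23·25
  = −23·73 + 35·48
So 48⁻¹ ≡ 35 (mod 73).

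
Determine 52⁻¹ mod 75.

13

75 = 1·52 + 23
52 = 2·23 + 6
23 = 3·6 + 5
6 = 1·5 + 1
5 = 5·1 + 0
gcd(52, 75) = 1, so the inverse exists.
Bézout: 1 = −9·75 + 13·52.
So 52⁻¹ ≡ 13 (mod 75).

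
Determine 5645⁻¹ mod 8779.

By the extended Euclidean algorithm:
8779 = 1×5645 + 3134
5645 = 1×3134 + 2511
3134 = 1×2511 + 623
2511 = 4×623 + 19
623 = 32×19 + 15
19 = 1×15 + 4
15 = 3×4 + 3
4 = 1×3 + 1
3 = 3×1 + 0
gcd(5645, 8779) = 1, so the inverse exists.
Bézout: 1 = −1486×8779 + 2311×5645.
So 5645⁻¹ ≡ 2311 (mod 8779).

2311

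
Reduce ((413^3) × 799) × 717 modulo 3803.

(413)^3 ≡ 2028 (mod 3803)
2028 × 799 = 1620372 ≡ 294 (mod 3803)
294 × 717 = 210798 ≡ 1633 (mod 3803)

1633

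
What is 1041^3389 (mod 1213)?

Using repeated squaring:
1041^1 ≡ 1041 (mod 1213)
1041^2 ≡ 1041^2 = 1083681 ≡ 472 (mod 1213)
1041^4 ≡ 472^2 = 222784 ≡ 805 (mod 1213)
1041^8 ≡ 805^2 = 648025 ≡ 283 (mod 1213)
1041^16 ≡ 283^2 = 80089 ≡ 31 (mod 1213)
1041^32 ≡ 31^2 = 961 (mod 1213)
1041^64 ≡ 961^2 = 923521 ≡ 428 (mod 1213)
1041^128 ≡ 428^2 = 183184 ≡ 21 (mod 1213)
1041^256 ≡ 21^2 = 441 (mod 1213)
1041^512 ≡ 441^2 = 194481 ≡ 401 (mod 1213)
1041^1024 ≡ 401^2 = 160801 ≡ 685 (mod 1213)
1041^2048 ≡ 685^2 = 469225 ≡ 1007 (mod 1213)
1041^3389 = 1041^2048 × 1041^1024 × 1041^256 × 1041^32 × 1041^16 × 1041^8 × 1041^4 × 1041^1 ≡ 1007 × 685 × 441 × 961 × 31 × 283 × 805 × 1041 (mod 1213).
Accumulate the product:
1007 × 685 = 689795 ≡ 811
811 × 441 = 357651 ≡ 1029
1029 × 961 = 988869 ≡ 274
274 × 31 = 8494 ≡ 3
3 × 283 = 849
849 × 805 = 683445 ≡ 526
526 × 1041 = 547566 ≡ 503

503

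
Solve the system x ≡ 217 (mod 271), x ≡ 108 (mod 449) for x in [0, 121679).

271⁻¹ mod 449: 271*169 ≡ 1 (mod 449), so 271⁻¹ ≡ 169.
x = 217 + 271*((108 − 217)*169 mod 449) = 217 + 271*437 = 118644.
Check: 118644 mod 271 = 217, 118644 mod 449 = 108. ✓

118644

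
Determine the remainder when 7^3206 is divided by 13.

10

Using repeated squaring:
3206 in binary is 110010000110, i.e. 3206 = 2048 + 1024 + 128 + 4 + 2.
7^1 ≡ 7 (mod 13)
7^2 ≡ 7^2 = 49 ≡ 10 (mod 13)
7^4 ≡ 10^2 = 100 ≡ 9 (mod 13)
7^8 ≡ 9^2 = 81 ≡ 3 (mod 13)
7^16 ≡ 3^2 = 9 (mod 13)
7^32 ≡ 9^2 = 81 ≡ 3 (mod 13)
7^64 ≡ 3^2 = 9 (mod 13)
7^128 ≡ 9^2 = 81 ≡ 3 (mod 13)
7^256 ≡ 3^2 = 9 (mod 13)
7^512 ≡ 9^2 = 81 ≡ 3 (mod 13)
7^1024 ≡ 3^2 = 9 (mod 13)
7^2048 ≡ 9^2 = 81 ≡ 3 (mod 13)
7^3206 = 7^2048 · 7^1024 · 7^128 · 7^4 · 7^2 ≡ 3 · 9 · 3 · 9 · 10 (mod 13).
Accumulate the product:
3 · 9 = 27 ≡ 1
1 · 3 = 3
3 · 9 = 27 ≡ 1
1 · 10 = 10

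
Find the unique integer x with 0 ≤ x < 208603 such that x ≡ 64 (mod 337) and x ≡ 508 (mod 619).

92739

337⁻¹ mod 619: 337·529 ≡ 1 (mod 619), so 337⁻¹ ≡ 529.
x = 64 + 337·((508 − 64)·529 mod 619) = 64 + 337·275 = 92739.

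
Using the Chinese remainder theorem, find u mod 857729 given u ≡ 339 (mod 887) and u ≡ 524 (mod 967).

159112

887⁻¹ mod 967: 887*278 ≡ 1 (mod 967), so 887⁻¹ ≡ 278.
u = 339 + 887*((524 − 339)*278 mod 967) = 339 + 887*179 = 159112.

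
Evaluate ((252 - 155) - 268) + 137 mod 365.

252 - 155 = 97
97 - 268 = -171 ≡ 194 (mod 365)
194 + 137 = 331

331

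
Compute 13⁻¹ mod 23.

23 = 1×13 + 10
13 = 1×10 + 3
10 = 3×3 + 1
3 = 3×1 + 0
gcd(13, 23) = 1, so the inverse exists.
Bézout: 1 = 4×23 − 7×13.
So 13⁻¹ ≡ −7 ≡ 16 (mod 23).

16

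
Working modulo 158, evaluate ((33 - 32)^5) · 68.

68

33 - 32 = 1
(1)^5 ≡ 1 (mod 158)
1 · 68 = 68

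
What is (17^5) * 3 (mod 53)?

14

(17)^5 ≡ 40 (mod 53)
40 * 3 = 120 ≡ 14 (mod 53)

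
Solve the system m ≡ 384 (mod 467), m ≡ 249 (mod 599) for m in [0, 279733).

467⁻¹ mod 599: 467·540 ≡ 1 (mod 599), so 467⁻¹ ≡ 540.
m = 384 + 467·((249 − 384)·540 mod 599) = 384 + 467·178 = 83510.
Check: 83510 mod 467 = 384, 83510 mod 599 = 249. ✓

83510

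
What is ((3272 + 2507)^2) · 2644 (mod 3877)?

2153

3272 + 2507 = 5779 ≡ 1902 (mod 3877)
(1902)^2 ≡ 363 (mod 3877)
363 · 2644 = 959772 ≡ 2153 (mod 3877)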